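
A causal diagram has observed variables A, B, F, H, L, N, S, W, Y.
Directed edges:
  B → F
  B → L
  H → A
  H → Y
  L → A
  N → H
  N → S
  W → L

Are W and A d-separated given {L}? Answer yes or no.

Yes — W ⊥ A | {L}.

Bayes-Ball from W | {L} reaches {B,F}.
A ∉ reach(W|{L}) ⇒ W ⊥ A | {L}.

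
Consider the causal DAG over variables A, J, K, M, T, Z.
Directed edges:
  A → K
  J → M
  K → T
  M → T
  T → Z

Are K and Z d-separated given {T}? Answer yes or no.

Bayes-Ball from K | {T} reaches {A,J,M}.
Z ∉ reach(K|{T}) ⇒ K ⊥ Z | {T}.

Yes — K ⊥ Z | {T}.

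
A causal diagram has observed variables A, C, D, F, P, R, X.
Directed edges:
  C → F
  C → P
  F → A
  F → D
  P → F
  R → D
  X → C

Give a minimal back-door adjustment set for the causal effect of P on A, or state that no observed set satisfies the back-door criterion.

desc(P)\{P}={A,D,F}; candidates ⊆ {C,R,X}.
size 0: {}; under {} P still reaches {A,C,D,F,X} ∋ A.
{C}: P⊥A given {C} in G with P→· removed — back-door holds.

P→A: minimal back-door set {C}.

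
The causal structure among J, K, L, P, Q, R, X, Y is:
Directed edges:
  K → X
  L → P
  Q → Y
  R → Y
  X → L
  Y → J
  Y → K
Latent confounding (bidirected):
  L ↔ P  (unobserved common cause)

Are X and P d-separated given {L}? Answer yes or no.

No — X and P are d-connected given {L}.

Bayes-Ball from X | {L} reaches {J,K,P,Q,R,Y}.
P ∈ reach(X|{L}) ⇒ X ⊥̸ P | {L}.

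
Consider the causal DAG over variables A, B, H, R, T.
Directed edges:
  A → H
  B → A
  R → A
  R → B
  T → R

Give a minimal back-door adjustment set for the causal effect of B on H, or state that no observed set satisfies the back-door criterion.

desc(B)\{B}={A,H}; candidates ⊆ {R,T}.
size 0: {}; under {} B still reaches {A,H,R,T} ∋ H.
{R}: B⊥H given {R} in G with B→· removed — back-door holds.

B→H: minimal back-door set {R}.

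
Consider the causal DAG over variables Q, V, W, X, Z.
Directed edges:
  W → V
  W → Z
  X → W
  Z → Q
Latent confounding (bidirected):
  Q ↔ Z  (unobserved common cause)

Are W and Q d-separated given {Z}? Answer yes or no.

Bayes-Ball from W | {Z} reaches {Q,V,X}.
Q ∈ reach(W|{Z}) ⇒ W ⊥̸ Q | {Z}.

No — W and Q are d-connected given {Z}.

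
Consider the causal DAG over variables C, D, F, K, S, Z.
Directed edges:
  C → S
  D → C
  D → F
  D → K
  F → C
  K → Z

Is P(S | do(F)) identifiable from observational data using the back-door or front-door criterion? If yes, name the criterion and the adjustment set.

P(S|do(F)): backdoor, adjust for {D}.

desc(F)\{F}={C,S}; candidates ⊆ {D,K,Z}.
size 0: {}; under {} F still reaches {C,D,K,S,Z} ∋ S.
{D}: F⊥S given {D} in G with F→· removed — back-door holds.
P(S|do(F)) = Σ_{D} P(S|F,D)·P(D).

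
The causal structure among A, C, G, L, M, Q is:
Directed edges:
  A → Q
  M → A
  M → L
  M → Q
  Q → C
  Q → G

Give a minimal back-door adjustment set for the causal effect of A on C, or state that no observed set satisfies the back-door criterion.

desc(A)\{A}={C,G,Q}; candidates ⊆ {L,M}.
size 0: {}; under {} A still reaches {C,G,L,M,Q} ∋ C.
{M}: A⊥C given {M} in G with A→· removed — back-door holds.

A→C: minimal back-door set {M}.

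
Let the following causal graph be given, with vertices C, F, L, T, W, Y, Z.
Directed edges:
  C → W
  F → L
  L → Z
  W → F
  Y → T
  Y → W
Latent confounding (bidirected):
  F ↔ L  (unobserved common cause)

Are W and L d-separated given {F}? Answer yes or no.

No — W and L are d-connected given {F}.

Bayes-Ball from W | {F} reaches {C,L,T,Y,Z}.
L ∈ reach(W|{F}) ⇒ W ⊥̸ L | {F}.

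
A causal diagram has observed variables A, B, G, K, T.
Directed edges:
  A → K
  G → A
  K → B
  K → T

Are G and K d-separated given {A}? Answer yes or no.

Bayes-Ball from G | {A} reaches ∅.
K ∉ reach(G|{A}) ⇒ G ⊥ K | {A}.

Yes — G ⊥ K | {A}.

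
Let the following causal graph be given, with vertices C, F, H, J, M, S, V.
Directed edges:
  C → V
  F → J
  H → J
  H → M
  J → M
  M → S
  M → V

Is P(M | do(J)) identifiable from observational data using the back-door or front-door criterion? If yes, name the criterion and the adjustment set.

P(M|do(J)): backdoor, adjust for {H}.

desc(J)\{J}={M,S,V}; candidates ⊆ {C,F,H}.
size 0: {}; under {} J still reaches {F,H,M,S,V} ∋ M.
{H}: J⊥M given {H} in G with J→· removed — back-door holds.
P(M|do(J)) = Σ_{H} P(M|J,H)·P(H).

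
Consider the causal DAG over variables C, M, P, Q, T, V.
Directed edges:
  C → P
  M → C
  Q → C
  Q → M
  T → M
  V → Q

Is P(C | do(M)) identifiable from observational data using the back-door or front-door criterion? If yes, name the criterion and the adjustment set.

desc(M)\{M}={C,P}; candidates ⊆ {Q,T,V}.
size 0: {}; under {} M still reaches {C,P,Q,T,V} ∋ C.
{Q}: M⊥C given {Q} in G with M→· removed — back-door holds.
P(C|do(M)) = Σ_{Q} P(C|M,Q)·P(Q).

P(C|do(M)): backdoor, adjust for {Q}.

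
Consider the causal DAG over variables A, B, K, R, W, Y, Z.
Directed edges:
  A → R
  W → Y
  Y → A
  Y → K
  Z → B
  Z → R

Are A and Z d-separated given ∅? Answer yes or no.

Bayes-Ball from A | ∅ reaches {K,R,W,Y}.
Z ∉ reach(A|∅) ⇒ A ⊥ Z | ∅.

Yes — A ⊥ Z | ∅.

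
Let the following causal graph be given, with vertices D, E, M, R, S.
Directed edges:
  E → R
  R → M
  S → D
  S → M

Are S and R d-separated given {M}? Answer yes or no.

Bayes-Ball from S | {M} reaches {D,E,R}.
R ∈ reach(S|{M}) ⇒ S ⊥̸ R | {M}.

No — S and R are d-connected given {M}.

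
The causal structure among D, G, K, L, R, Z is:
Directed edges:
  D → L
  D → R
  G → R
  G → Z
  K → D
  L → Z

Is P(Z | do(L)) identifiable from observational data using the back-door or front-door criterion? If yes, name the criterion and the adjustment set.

desc(L)\{L}={Z}; candidates ⊆ {D,G,K,R}.
∅: L⊥Z given ∅ in G with L→· removed — back-door holds.
P(Z|do(L)) = P(Z|L) — no adjustment needed.

P(Z|do(L)): backdoor, adjust for ∅.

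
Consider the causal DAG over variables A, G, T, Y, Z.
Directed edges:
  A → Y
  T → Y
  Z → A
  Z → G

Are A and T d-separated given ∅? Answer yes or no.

Bayes-Ball from A | ∅ reaches {G,Y,Z}.
T ∉ reach(A|∅) ⇒ A ⊥ T | ∅.

Yes — A ⊥ T | ∅.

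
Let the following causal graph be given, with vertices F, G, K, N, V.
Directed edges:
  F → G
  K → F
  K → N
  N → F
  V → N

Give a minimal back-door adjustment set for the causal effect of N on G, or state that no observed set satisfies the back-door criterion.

desc(N)\{N}={F,G}; candidates ⊆ {K,V}.
size 0: {}; under {} N still reaches {F,G,K,V} ∋ G.
{K}: N⊥G given {K} in G with N→· removed — back-door holds.

N→G: minimal back-door set {K}.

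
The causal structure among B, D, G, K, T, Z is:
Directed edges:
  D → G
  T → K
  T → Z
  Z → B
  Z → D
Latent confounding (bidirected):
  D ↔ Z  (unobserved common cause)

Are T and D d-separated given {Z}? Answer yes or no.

Bayes-Ball from T | {Z} reaches {D,G,K}.
D ∈ reach(T|{Z}) ⇒ T ⊥̸ D | {Z}.

No — T and D are d-connected given {Z}.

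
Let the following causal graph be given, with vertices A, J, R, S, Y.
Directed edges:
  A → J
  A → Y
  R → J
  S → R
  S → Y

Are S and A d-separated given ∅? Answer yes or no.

Yes — S ⊥ A | ∅.

Bayes-Ball from S | ∅ reaches {J,R,Y}.
A ∉ reach(S|∅) ⇒ S ⊥ A | ∅.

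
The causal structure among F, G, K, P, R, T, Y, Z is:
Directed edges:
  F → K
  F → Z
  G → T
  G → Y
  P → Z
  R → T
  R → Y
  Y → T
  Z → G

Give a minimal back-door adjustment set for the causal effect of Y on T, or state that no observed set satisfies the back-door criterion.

Y→T: minimal back-door set {G, R}.

desc(Y)\{Y}={T}; candidates ⊆ {F,G,K,P,R,Z}.
size 0: {}; under {} Y still reaches {F,G,K,P,R,T,Z} ∋ T.
size 1: {F}, {G}, {K} …(+3); under {F} Y still reaches {G,P,R,T,Z} ∋ T.
{G,R}: Y⊥T given {G,R} in G with Y→· removed — back-door holds.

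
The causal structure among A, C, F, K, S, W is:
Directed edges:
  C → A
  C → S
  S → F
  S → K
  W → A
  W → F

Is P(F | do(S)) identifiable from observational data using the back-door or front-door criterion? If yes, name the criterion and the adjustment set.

P(F|do(S)): backdoor, adjust for ∅.

desc(S)\{S}={F,K}; candidates ⊆ {A,C,W}.
∅: S⊥F given ∅ in G with S→· removed — back-door holds.
P(F|do(S)) = P(F|S) — no adjustment needed.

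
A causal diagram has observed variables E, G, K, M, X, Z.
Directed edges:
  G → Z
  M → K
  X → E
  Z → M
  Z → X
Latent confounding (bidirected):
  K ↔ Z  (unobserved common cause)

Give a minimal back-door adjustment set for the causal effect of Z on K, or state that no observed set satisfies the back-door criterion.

Z→K: no observed back-door set.

desc(Z)\{Z}={E,K,M,X}; candidates ⊆ {G}.
Z↔K: latent back-door arc(s) into Z.
size 0: {}; under {} Z still reaches {G,K} ∋ K.
size 1: {G}; under {G} Z still reaches {K} ∋ K.
Z↔K cannot be blocked by any observed set — no back-door set.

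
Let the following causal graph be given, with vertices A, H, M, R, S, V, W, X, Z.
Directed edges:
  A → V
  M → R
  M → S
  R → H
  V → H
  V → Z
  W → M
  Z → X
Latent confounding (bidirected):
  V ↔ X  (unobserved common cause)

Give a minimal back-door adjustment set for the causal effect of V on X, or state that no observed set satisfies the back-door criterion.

desc(V)\{V}={H,X,Z}; candidates ⊆ {A,M,R,S,W}.
V↔X: latent back-door arc(s) into V.
size 0: {}; under {} V still reaches {A,X} ∋ X.
size 1: {A}, {M}, {R} …(+2); under {A} V still reaches {X} ∋ X.
size 2: {A,M}, {A,R}, {A,S} …(+7); under {A,M} V still reaches {X} ∋ X.
V↔X cannot be blocked by any observed set — no back-door set.

V→X: no observed back-door set.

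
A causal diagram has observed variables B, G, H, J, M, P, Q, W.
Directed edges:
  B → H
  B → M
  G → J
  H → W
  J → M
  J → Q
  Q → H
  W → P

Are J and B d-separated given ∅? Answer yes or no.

Yes — J ⊥ B | ∅.

Bayes-Ball from J | ∅ reaches {G,H,M,P,Q,W}.
B ∉ reach(J|∅) ⇒ J ⊥ B | ∅.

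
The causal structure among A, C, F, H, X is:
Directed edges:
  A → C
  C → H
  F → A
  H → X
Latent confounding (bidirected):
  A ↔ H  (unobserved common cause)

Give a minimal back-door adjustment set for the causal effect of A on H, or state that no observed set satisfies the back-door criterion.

A→H: no observed back-door set.

desc(A)\{A}={C,H,X}; candidates ⊆ {F}.
A↔H: latent back-door arc(s) into A.
size 0: {}; under {} A still reaches {F,H,X} ∋ H.
size 1: {F}; under {F} A still reaches {H,X} ∋ H.
A↔H cannot be blocked by any observed set — no back-door set.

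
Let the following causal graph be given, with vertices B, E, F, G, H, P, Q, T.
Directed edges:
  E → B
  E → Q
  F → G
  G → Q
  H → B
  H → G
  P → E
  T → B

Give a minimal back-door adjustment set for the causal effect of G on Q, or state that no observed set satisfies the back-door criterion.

desc(G)\{G}={Q}; candidates ⊆ {B,E,F,H,P,T}.
∅: G⊥Q given ∅ in G with G→· removed — back-door holds.

G→Q: minimal back-door set ∅.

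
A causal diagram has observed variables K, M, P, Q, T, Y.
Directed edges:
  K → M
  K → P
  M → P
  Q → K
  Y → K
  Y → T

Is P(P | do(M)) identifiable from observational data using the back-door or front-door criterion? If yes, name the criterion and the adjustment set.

P(P|do(M)): backdoor, adjust for {K}.

desc(M)\{M}={P}; candidates ⊆ {K,Q,T,Y}.
size 0: {}; under {} M still reaches {K,P,Q,T,Y} ∋ P.
{K}: M⊥P given {K} in G with M→· removed — back-door holds.
P(P|do(M)) = Σ_{K} P(P|M,K)·P(K).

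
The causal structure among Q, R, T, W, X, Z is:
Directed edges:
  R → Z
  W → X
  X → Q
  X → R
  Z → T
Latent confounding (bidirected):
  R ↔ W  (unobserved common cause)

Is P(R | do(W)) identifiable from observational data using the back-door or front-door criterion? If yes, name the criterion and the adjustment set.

P(R|do(W)): frontdoor, adjust for {X}.

desc(W)\{W}={Q,R,T,X,Z}; candidates ⊆ {—}.
W↔R: latent back-door arc(s) into W.
size 0: {}; under {} W still reaches {R,T,Z} ∋ R.
W↔R cannot be blocked by any observed set — no back-door set.
{X}: (i) intercepts every directed W→R path; (ii) no back-door W→{X}; (iii) {W} blocks every back-door {X}→R. Front-door holds.
P(R|do(W)) = Σ_{X} P(X|W) Σ_{W'} P(R|X,W')P(W').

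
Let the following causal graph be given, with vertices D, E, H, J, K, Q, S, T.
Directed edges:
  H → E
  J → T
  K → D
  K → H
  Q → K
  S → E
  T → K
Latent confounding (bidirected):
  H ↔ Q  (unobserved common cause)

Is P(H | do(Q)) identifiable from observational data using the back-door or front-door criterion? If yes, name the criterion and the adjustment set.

P(H|do(Q)): frontdoor, adjust for {K}.

desc(Q)\{Q}={D,E,H,K}; candidates ⊆ {J,S,T}.
Q↔H: latent back-door arc(s) into Q.
size 0: {}; under {} Q still reaches {E,H} ∋ H.
size 1: {J}, {S}, {T}; under {J} Q still reaches {E,H} ∋ H.
size 2: {J,S}, {J,T}, {S,T}; under {J,S} Q still reaches {E,H} ∋ H.
Q↔H cannot be blocked by any observed set — no back-door set.
{K}: (i) intercepts every directed Q→H path; (ii) no back-door Q→{K}; (iii) {Q} blocks every back-door {K}→H. Front-door holds.
P(H|do(Q)) = Σ_{K} P(K|Q) Σ_{Q'} P(H|K,Q')P(Q').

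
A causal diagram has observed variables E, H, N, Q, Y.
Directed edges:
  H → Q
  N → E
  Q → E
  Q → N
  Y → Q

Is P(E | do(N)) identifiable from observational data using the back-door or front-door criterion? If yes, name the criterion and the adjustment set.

desc(N)\{N}={E}; candidates ⊆ {H,Q,Y}.
size 0: {}; under {} N still reaches {E,H,Q,Y} ∋ E.
{Q}: N⊥E given {Q} in G with N→· removed — back-door holds.
P(E|do(N)) = Σ_{Q} P(E|N,Q)·P(Q).

P(E|do(N)): backdoor, adjust for {Q}.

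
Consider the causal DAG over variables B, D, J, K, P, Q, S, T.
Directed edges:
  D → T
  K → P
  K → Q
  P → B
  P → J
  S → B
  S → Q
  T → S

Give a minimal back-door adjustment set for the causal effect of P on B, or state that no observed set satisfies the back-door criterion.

P→B: minimal back-door set ∅.

desc(P)\{P}={B,J}; candidates ⊆ {D,K,Q,S,T}.
∅: P⊥B given ∅ in G with P→· removed — back-door holds.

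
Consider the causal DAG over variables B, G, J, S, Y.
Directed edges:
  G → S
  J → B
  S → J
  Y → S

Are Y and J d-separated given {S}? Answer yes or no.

Yes — Y ⊥ J | {S}.

Bayes-Ball from Y | {S} reaches {G}.
J ∉ reach(Y|{S}) ⇒ Y ⊥ J | {S}.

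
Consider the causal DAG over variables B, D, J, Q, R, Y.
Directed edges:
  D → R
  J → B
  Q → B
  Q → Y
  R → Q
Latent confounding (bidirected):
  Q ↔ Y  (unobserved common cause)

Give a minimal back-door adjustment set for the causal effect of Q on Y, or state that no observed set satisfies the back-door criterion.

Q→Y: no observed back-door set.

desc(Q)\{Q}={B,Y}; candidates ⊆ {D,J,R}.
Q↔Y: latent back-door arc(s) into Q.
size 0: {}; under {} Q still reaches {D,R,Y} ∋ Y.
size 1: {D}, {J}, {R}; under {D} Q still reaches {R,Y} ∋ Y.
size 2: {D,J}, {D,R}, {J,R}; under {D,J} Q still reaches {R,Y} ∋ Y.
Q↔Y cannot be blocked by any observed set — no back-door set.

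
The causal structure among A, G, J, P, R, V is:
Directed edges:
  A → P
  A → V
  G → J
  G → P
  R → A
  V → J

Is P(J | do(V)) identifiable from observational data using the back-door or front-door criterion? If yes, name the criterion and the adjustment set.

desc(V)\{V}={J}; candidates ⊆ {A,G,P,R}.
∅: V⊥J given ∅ in G with V→· removed — back-door holds.
P(J|do(V)) = P(J|V) — no adjustment needed.

P(J|do(V)): backdoor, adjust for ∅.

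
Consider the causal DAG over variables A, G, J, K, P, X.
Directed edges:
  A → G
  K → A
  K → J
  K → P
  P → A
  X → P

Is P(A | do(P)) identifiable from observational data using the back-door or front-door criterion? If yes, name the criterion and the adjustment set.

desc(P)\{P}={A,G}; candidates ⊆ {J,K,X}.
size 0: {}; under {} P still reaches {A,G,J,K,X} ∋ A.
{K}: P⊥A given {K} in G with P→· removed — back-door holds.
P(A|do(P)) = Σ_{K} P(A|P,K)·P(K).

P(A|do(P)): backdoor, adjust for {K}.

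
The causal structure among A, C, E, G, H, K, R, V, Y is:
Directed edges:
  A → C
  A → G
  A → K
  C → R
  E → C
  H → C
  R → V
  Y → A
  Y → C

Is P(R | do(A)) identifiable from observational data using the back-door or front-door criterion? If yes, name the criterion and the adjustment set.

desc(A)\{A}={C,G,K,R,V}; candidates ⊆ {E,H,Y}.
size 0: {}; under {} A still reaches {C,R,V,Y} ∋ R.
{Y}: A⊥R given {Y} in G with A→· removed — back-door holds.
P(R|do(A)) = Σ_{Y} P(R|A,Y)·P(Y).

P(R|do(A)): backdoor, adjust for {Y}.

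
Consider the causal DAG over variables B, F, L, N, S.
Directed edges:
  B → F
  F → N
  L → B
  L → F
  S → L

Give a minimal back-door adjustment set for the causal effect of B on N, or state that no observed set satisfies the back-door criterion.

desc(B)\{B}={F,N}; candidates ⊆ {L,S}.
size 0: {}; under {} B still reaches {F,L,N,S} ∋ N.
{L}: B⊥N given {L} in G with B→· removed — back-door holds.

B→N: minimal back-door set {L}.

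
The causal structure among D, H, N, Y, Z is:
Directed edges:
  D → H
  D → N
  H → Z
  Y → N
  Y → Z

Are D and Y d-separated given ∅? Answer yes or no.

Yes — D ⊥ Y | ∅.

Bayes-Ball from D | ∅ reaches {H,N,Z}.
Y ∉ reach(D|∅) ⇒ D ⊥ Y | ∅.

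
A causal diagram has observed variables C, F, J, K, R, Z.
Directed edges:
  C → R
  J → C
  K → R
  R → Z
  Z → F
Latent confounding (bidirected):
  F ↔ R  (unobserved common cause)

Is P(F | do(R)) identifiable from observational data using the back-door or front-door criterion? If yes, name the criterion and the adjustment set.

P(F|do(R)): frontdoor, adjust for {Z}.

desc(R)\{R}={F,Z}; candidates ⊆ {C,J,K}.
R↔F: latent back-door arc(s) into R.
size 0: {}; under {} R still reaches {C,F,J,K} ∋ F.
size 1: {C}, {J}, {K}; under {C} R still reaches {F,K} ∋ F.
size 2: {C,J}, {C,K}, {J,K}; under {C,J} R still reaches {F,K} ∋ F.
R↔F cannot be blocked by any observed set — no back-door set.
{Z}: (i) intercepts every directed R→F path; (ii) no back-door R→{Z}; (iii) {R} blocks every back-door {Z}→F. Front-door holds.
P(F|do(R)) = Σ_{Z} P(Z|R) Σ_{R'} P(F|Z,R')P(R').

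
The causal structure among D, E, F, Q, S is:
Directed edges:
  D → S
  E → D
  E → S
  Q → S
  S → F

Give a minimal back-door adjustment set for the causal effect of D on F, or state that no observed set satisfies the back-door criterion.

desc(D)\{D}={F,S}; candidates ⊆ {E,Q}.
size 0: {}; under {} D still reaches {E,F,S} ∋ F.
{E}: D⊥F given {E} in G with D→· removed — back-door holds.

D→F: minimal back-door set {E}.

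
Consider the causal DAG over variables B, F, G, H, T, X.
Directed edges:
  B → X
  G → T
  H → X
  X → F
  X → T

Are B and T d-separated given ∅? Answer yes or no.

No — B and T are d-connected given ∅.

Bayes-Ball from B | ∅ reaches {F,T,X}.
T ∈ reach(B|∅) ⇒ B ⊥̸ T | ∅.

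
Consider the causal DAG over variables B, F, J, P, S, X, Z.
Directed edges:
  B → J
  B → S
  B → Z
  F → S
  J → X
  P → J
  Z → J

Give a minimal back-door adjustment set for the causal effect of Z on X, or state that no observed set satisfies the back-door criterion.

desc(Z)\{Z}={J,X}; candidates ⊆ {B,F,P,S}.
size 0: {}; under {} Z still reaches {B,J,S,X} ∋ X.
{B}: Z⊥X given {B} in G with Z→· removed — back-door holds.

Z→X: minimal back-door set {B}.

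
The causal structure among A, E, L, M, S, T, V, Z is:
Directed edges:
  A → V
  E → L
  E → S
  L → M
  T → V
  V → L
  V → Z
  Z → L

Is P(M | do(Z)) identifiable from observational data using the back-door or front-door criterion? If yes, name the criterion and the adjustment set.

P(M|do(Z)): backdoor, adjust for {V}.

desc(Z)\{Z}={L,M}; candidates ⊆ {A,E,S,T,V}.
size 0: {}; under {} Z still reaches {A,L,M,T,V} ∋ M.
{V}: Z⊥M given {V} in G with Z→· removed — back-door holds.
P(M|do(Z)) = Σ_{V} P(M|Z,V)·P(V).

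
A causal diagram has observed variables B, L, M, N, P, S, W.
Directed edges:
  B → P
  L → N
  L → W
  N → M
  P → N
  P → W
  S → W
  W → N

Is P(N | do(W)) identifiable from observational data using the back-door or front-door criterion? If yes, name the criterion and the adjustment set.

desc(W)\{W}={M,N}; candidates ⊆ {B,L,P,S}.
size 0: {}; under {} W still reaches {B,L,M,N,P,S} ∋ N.
size 1: {B}, {L}, {P} …(+1); under {B} W still reaches {L,M,N,P,S} ∋ N.
{L,P}: W⊥N given {L,P} in G with W→· removed — back-door holds.
P(N|do(W)) = Σ_{L,P} P(N|W,L,P)·P(L,P).

P(N|do(W)): backdoor, adjust for {L, P}.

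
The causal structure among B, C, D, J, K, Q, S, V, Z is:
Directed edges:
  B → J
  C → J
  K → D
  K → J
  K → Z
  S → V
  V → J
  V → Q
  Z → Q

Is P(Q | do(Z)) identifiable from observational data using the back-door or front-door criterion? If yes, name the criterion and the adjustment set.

desc(Z)\{Z}={Q}; candidates ⊆ {B,C,D,J,K,S,V}.
∅: Z⊥Q given ∅ in G with Z→· removed — back-door holds.
P(Q|do(Z)) = P(Q|Z) — no adjustment needed.

P(Q|do(Z)): backdoor, adjust for ∅.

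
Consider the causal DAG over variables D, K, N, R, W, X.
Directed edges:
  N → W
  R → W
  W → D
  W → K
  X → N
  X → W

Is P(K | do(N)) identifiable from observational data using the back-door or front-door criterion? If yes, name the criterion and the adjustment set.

desc(N)\{N}={D,K,W}; candidates ⊆ {R,X}.
size 0: {}; under {} N still reaches {D,K,W,X} ∋ K.
{X}: N⊥K given {X} in G with N→· removed — back-door holds.
P(K|do(N)) = Σ_{X} P(K|N,X)·P(X).

P(K|do(N)): backdoor, adjust for {X}.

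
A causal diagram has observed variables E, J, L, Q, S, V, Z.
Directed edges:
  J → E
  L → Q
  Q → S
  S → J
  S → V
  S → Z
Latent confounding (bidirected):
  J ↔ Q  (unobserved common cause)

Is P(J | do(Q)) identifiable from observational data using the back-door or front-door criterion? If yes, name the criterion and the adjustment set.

P(J|do(Q)): frontdoor, adjust for {S}.

desc(Q)\{Q}={E,J,S,V,Z}; candidates ⊆ {L}.
Q↔J: latent back-door arc(s) into Q.
size 0: {}; under {} Q still reaches {E,J,L} ∋ J.
size 1: {L}; under {L} Q still reaches {E,J} ∋ J.
Q↔J cannot be blocked by any observed set — no back-door set.
{S}: (i) intercepts every directed Q→J path; (ii) no back-door Q→{S}; (iii) {Q} blocks every back-door {S}→J. Front-door holds.
P(J|do(Q)) = Σ_{S} P(S|Q) Σ_{Q'} P(J|S,Q')P(Q').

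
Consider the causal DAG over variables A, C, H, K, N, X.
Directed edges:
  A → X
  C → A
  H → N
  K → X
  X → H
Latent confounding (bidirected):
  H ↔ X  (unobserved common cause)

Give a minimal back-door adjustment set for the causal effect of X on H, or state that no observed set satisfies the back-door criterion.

desc(X)\{X}={H,N}; candidates ⊆ {A,C,K}.
X↔H: latent back-door arc(s) into X.
size 0: {}; under {} X still reaches {A,C,H,K,N} ∋ H.
size 1: {A}, {C}, {K}; under {A} X still reaches {H,K,N} ∋ H.
size 2: {A,C}, {A,K}, {C,K}; under {A,C} X still reaches {H,K,N} ∋ H.
X↔H cannot be blocked by any observed set — no back-door set.

X→H: no observed back-door set.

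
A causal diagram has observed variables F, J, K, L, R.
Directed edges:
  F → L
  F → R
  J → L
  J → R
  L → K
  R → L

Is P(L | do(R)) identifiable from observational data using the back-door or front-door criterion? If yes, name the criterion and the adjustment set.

desc(R)\{R}={K,L}; candidates ⊆ {F,J}.
size 0: {}; under {} R still reaches {F,J,K,L} ∋ L.
size 1: {F}, {J}; under {F} R still reaches {J,K,L} ∋ L.
{F,J}: R⊥L given {F,J} in G with R→· removed — back-door holds.
P(L|do(R)) = Σ_{F,J} P(L|R,F,J)·P(F,J).

P(L|do(R)): backdoor, adjust for {F, J}.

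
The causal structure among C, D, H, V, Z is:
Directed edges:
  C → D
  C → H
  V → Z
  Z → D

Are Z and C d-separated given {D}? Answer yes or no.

No — Z and C are d-connected given {D}.

Bayes-Ball from Z | {D} reaches {C,H,V}.
C ∈ reach(Z|{D}) ⇒ Z ⊥̸ C | {D}.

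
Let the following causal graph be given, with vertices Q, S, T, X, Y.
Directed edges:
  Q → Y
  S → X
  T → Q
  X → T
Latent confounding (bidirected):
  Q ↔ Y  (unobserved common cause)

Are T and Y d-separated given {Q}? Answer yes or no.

Bayes-Ball from T | {Q} reaches {S,X,Y}.
Y ∈ reach(T|{Q}) ⇒ T ⊥̸ Y | {Q}.

No — T and Y are d-connected given {Q}.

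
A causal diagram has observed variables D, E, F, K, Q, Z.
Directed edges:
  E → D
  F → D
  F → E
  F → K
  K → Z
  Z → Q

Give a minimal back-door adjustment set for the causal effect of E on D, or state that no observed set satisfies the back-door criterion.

E→D: minimal back-door set {F}.

desc(E)\{E}={D}; candidates ⊆ {F,K,Q,Z}.
size 0: {}; under {} E still reaches {D,F,K,Q,Z} ∋ D.
{F}: E⊥D given {F} in G with E→· removed — back-door holds.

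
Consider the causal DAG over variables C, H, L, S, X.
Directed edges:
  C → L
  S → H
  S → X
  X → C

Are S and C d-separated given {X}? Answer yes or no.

Yes — S ⊥ C | {X}.

Bayes-Ball from S | {X} reaches {H}.
C ∉ reach(S|{X}) ⇒ S ⊥ C | {X}.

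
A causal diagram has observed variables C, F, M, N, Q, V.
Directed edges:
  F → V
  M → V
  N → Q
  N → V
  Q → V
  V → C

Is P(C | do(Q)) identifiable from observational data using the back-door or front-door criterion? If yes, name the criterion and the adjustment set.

desc(Q)\{Q}={C,V}; candidates ⊆ {F,M,N}.
size 0: {}; under {} Q still reaches {C,N,V} ∋ C.
{N}: Q⊥C given {N} in G with Q→· removed — back-door holds.
P(C|do(Q)) = Σ_{N} P(C|Q,N)·P(N).

P(C|do(Q)): backdoor, adjust for {N}.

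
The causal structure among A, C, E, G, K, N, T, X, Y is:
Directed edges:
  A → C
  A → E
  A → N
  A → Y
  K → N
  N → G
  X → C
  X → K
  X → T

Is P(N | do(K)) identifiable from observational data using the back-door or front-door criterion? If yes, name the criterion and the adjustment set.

P(N|do(K)): backdoor, adjust for ∅.

desc(K)\{K}={G,N}; candidates ⊆ {A,C,E,T,X,Y}.
∅: K⊥N given ∅ in G with K→· removed — back-door holds.
P(N|do(K)) = P(N|K) — no adjustment needed.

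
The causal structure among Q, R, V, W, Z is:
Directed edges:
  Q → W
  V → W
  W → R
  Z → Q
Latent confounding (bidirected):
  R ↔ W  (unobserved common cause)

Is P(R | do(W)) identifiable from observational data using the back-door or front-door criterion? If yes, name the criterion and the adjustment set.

desc(W)\{W}={R}; candidates ⊆ {Q,V,Z}.
W↔R: latent back-door arc(s) into W.
size 0: {}; under {} W still reaches {Q,R,V,Z} ∋ R.
size 1: {Q}, {V}, {Z}; under {Q} W still reaches {R,V} ∋ R.
size 2: {Q,V}, {Q,Z}, {V,Z}; under {Q,V} W still reaches {R} ∋ R.
W↔R cannot be blocked by any observed set — no back-door set.
No mediator lies on a directed W→…→R path.
Neither criterion identifies P(R|do(W)) in this graph.

P(R|do(W)): not identifiable (no BD/FD set).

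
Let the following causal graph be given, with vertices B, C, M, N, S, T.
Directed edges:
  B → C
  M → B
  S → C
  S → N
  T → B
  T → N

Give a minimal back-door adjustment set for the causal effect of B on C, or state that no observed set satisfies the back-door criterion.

B→C: minimal back-door set ∅.

desc(B)\{B}={C}; candidates ⊆ {M,N,S,T}.
∅: B⊥C given ∅ in G with B→· removed — back-door holds.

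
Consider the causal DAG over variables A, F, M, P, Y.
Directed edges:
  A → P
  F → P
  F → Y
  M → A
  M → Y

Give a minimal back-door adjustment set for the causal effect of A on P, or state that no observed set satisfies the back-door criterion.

A→P: minimal back-door set ∅.

desc(A)\{A}={P}; candidates ⊆ {F,M,Y}.
∅: A⊥P given ∅ in G with A→· removed — back-door holds.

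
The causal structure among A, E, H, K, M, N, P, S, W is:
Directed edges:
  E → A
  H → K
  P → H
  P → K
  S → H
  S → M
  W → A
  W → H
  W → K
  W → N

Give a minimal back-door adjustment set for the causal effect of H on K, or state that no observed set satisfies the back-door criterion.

desc(H)\{H}={K}; candidates ⊆ {A,E,M,N,P,S,W}.
size 0: {}; under {} H still reaches {A,K,M,N,P,S,W} ∋ K.
size 1: {A}, {E}, {M} …(+4); under {A} H still reaches {E,K,M,N,P,S,W} ∋ K.
{P,W}: H⊥K given {P,W} in G with H→· removed — back-door holds.

H→K: minimal back-door set {P, W}.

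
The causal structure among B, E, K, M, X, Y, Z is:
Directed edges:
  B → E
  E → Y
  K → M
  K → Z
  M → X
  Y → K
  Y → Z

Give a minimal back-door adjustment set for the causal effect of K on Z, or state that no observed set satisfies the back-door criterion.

K→Z: minimal back-door set {Y}.

desc(K)\{K}={M,X,Z}; candidates ⊆ {B,E,Y}.
size 0: {}; under {} K still reaches {B,E,Y,Z} ∋ Z.
{Y}: K⊥Z given {Y} in G with K→· removed — back-door holds.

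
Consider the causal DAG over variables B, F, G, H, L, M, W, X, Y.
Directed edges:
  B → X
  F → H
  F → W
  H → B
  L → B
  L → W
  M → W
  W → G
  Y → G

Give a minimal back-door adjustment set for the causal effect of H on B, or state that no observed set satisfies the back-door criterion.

desc(H)\{H}={B,X}; candidates ⊆ {F,G,L,M,W,Y}.
∅: H⊥B given ∅ in G with H→· removed — back-door holds.

H→B: minimal back-door set ∅.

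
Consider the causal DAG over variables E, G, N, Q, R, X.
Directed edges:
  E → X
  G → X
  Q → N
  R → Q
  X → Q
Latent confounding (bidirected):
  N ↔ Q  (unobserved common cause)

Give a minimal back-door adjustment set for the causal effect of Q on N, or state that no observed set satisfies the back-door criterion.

Q→N: no observed back-door set.

desc(Q)\{Q}={N}; candidates ⊆ {E,G,R,X}.
Q↔N: latent back-door arc(s) into Q.
size 0: {}; under {} Q still reaches {E,G,N,R,X} ∋ N.
size 1: {E}, {G}, {R} …(+1); under {E} Q still reaches {G,N,R,X} ∋ N.
size 2: {E,G}, {E,R}, {E,X} …(+3); under {E,G} Q still reaches {N,R,X} ∋ N.
Q↔N cannot be blocked by any observed set — no back-door set.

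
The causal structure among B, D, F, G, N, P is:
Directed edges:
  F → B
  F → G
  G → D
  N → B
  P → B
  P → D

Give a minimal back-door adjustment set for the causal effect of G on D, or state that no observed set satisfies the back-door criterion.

G→D: minimal back-door set ∅.

desc(G)\{G}={D}; candidates ⊆ {B,F,N,P}.
∅: G⊥D given ∅ in G with G→· removed — back-door holds.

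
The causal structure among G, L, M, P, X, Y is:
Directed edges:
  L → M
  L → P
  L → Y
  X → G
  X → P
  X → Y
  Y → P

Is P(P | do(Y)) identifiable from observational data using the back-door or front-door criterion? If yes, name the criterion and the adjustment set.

desc(Y)\{Y}={P}; candidates ⊆ {G,L,M,X}.
size 0: {}; under {} Y still reaches {G,L,M,P,X} ∋ P.
size 1: {G}, {L}, {M} …(+1); under {G} Y still reaches {L,M,P,X} ∋ P.
{L,X}: Y⊥P given {L,X} in G with Y→· removed — back-door holds.
P(P|do(Y)) = Σ_{L,X} P(P|Y,L,X)·P(L,X).

P(P|do(Y)): backdoor, adjust for {L, X}.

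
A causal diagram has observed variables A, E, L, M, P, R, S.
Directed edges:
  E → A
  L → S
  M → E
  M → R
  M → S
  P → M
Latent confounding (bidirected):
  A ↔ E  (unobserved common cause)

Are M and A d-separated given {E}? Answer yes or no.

No — M and A are d-connected given {E}.

Bayes-Ball from M | {E} reaches {A,P,R,S}.
A ∈ reach(M|{E}) ⇒ M ⊥̸ A | {E}.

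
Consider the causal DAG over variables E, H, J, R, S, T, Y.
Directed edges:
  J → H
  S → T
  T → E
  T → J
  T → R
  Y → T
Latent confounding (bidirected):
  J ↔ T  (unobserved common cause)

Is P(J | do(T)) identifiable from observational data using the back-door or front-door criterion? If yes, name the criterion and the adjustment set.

P(J|do(T)): not identifiable (no BD/FD set).

desc(T)\{T}={E,H,J,R}; candidates ⊆ {S,Y}.
T↔J: latent back-door arc(s) into T.
size 0: {}; under {} T still reaches {H,J,S,Y} ∋ J.
size 1: {S}, {Y}; under {S} T still reaches {H,J,Y} ∋ J.
size 2: {S,Y}; under {S,Y} T still reaches {H,J} ∋ J.
T↔J cannot be blocked by any observed set — no back-door set.
No mediator lies on a directed T→…→J path.
Neither criterion identifies P(J|do(T)) in this graph.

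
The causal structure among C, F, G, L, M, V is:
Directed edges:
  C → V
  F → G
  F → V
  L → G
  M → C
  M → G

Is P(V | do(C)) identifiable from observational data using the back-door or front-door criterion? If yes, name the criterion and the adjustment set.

P(V|do(C)): backdoor, adjust for ∅.

desc(C)\{C}={V}; candidates ⊆ {F,G,L,M}.
∅: C⊥V given ∅ in G with C→· removed — back-door holds.
P(V|do(C)) = P(V|C) — no adjustment needed.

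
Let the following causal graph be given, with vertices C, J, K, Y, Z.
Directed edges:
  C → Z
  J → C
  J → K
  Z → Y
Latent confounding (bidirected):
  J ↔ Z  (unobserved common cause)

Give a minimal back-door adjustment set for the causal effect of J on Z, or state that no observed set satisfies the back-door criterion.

J→Z: no observed back-door set.

desc(J)\{J}={C,K,Y,Z}; candidates ⊆ {—}.
J↔Z: latent back-door arc(s) into J.
size 0: {}; under {} J still reaches {Y,Z} ∋ Z.
J↔Z cannot be blocked by any observed set — no back-door set.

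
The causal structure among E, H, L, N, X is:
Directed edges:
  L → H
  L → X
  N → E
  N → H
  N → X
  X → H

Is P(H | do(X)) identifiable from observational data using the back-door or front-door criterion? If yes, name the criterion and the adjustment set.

P(H|do(X)): backdoor, adjust for {L, N}.

desc(X)\{X}={H}; candidates ⊆ {E,L,N}.
size 0: {}; under {} X still reaches {E,H,L,N} ∋ H.
size 1: {E}, {L}, {N}; under {E} X still reaches {H,L,N} ∋ H.
{L,N}: X⊥H given {L,N} in G with X→· removed — back-door holds.
P(H|do(X)) = Σ_{L,N} P(H|X,L,N)·P(L,N).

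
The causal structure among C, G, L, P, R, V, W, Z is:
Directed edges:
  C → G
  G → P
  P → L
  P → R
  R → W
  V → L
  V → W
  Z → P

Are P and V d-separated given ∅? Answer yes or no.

Yes — P ⊥ V | ∅.

Bayes-Ball from P | ∅ reaches {C,G,L,R,W,Z}.
V ∉ reach(P|∅) ⇒ P ⊥ V | ∅.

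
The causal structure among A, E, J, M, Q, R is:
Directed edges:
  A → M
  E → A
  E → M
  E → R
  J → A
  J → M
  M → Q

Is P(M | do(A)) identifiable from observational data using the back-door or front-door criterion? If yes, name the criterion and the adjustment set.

desc(A)\{A}={M,Q}; candidates ⊆ {E,J,R}.
size 0: {}; under {} A still reaches {E,J,M,Q,R} ∋ M.
size 1: {E}, {J}, {R}; under {E} A still reaches {J,M,Q} ∋ M.
{E,J}: A⊥M given {E,J} in G with A→· removed — back-door holds.
P(M|do(A)) = Σ_{E,J} P(M|A,E,J)·P(E,J).

P(M|do(A)): backdoor, adjust for {E, J}.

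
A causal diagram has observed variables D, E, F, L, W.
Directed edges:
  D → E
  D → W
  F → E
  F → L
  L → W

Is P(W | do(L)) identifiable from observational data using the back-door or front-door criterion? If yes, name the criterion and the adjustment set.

P(W|do(L)): backdoor, adjust for ∅.

desc(L)\{L}={W}; candidates ⊆ {D,E,F}.
∅: L⊥W given ∅ in G with L→· removed — back-door holds.
P(W|do(L)) = P(W|L) — no adjustment needed.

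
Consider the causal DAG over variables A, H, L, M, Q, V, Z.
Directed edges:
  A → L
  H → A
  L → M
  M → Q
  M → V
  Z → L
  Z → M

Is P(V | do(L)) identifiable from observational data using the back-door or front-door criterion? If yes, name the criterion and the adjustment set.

P(V|do(L)): backdoor, adjust for {Z}.

desc(L)\{L}={M,Q,V}; candidates ⊆ {A,H,Z}.
size 0: {}; under {} L still reaches {A,H,M,Q,V,Z} ∋ V.
{Z}: L⊥V given {Z} in G with L→· removed — back-door holds.
P(V|do(L)) = Σ_{Z} P(V|L,Z)·P(Z).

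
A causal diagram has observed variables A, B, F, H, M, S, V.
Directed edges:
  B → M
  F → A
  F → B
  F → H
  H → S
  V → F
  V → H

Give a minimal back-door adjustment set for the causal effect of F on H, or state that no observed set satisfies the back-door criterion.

desc(F)\{F}={A,B,H,M,S}; candidates ⊆ {V}.
size 0: {}; under {} F still reaches {H,S,V} ∋ H.
{V}: F⊥H given {V} in G with F→· removed — back-door holds.

F→H: minimal back-door set {V}.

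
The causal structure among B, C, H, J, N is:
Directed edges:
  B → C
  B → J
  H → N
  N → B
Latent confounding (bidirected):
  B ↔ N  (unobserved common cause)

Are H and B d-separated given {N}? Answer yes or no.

Bayes-Ball from H | {N} reaches {B,C,J}.
B ∈ reach(H|{N}) ⇒ H ⊥̸ B | {N}.

No — H and B are d-connected given {N}.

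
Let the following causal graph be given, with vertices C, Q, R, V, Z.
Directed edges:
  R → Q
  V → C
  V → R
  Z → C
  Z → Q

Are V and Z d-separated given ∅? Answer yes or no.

Bayes-Ball from V | ∅ reaches {C,Q,R}.
Z ∉ reach(V|∅) ⇒ V ⊥ Z | ∅.

Yes — V ⊥ Z | ∅.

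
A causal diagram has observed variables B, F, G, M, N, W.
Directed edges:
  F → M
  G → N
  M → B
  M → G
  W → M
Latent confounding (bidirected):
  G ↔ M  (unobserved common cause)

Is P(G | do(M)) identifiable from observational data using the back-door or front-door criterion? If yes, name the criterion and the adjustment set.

P(G|do(M)): not identifiable (no BD/FD set).

desc(M)\{M}={B,G,N}; candidates ⊆ {F,W}.
M↔G: latent back-door arc(s) into M.
size 0: {}; under {} M still reaches {F,G,N,W} ∋ G.
size 1: {F}, {W}; under {F} M still reaches {G,N,W} ∋ G.
size 2: {F,W}; under {F,W} M still reaches {G,N} ∋ G.
M↔G cannot be blocked by any observed set — no back-door set.
No mediator lies on a directed M→…→G path.
Neither criterion identifies P(G|do(M)) in this graph.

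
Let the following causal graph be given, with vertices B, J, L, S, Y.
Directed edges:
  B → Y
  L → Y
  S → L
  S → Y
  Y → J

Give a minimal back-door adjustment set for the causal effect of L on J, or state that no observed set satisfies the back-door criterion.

L→J: minimal back-door set {S}.

desc(L)\{L}={J,Y}; candidates ⊆ {B,S}.
size 0: {}; under {} L still reaches {J,S,Y} ∋ J.
{S}: L⊥J given {S} in G with L→· removed — back-door holds.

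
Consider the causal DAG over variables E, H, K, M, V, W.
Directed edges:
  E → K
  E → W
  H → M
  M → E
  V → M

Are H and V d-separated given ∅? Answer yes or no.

Bayes-Ball from H | ∅ reaches {E,K,M,W}.
V ∉ reach(H|∅) ⇒ H ⊥ V | ∅.

Yes — H ⊥ V | ∅.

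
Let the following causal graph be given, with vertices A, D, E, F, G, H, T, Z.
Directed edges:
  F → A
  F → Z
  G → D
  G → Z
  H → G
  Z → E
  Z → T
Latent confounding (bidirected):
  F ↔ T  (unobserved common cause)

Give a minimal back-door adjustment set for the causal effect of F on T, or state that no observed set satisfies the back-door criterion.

F→T: no observed back-door set.

desc(F)\{F}={A,E,T,Z}; candidates ⊆ {D,G,H}.
F↔T: latent back-door arc(s) into F.
size 0: {}; under {} F still reaches {T} ∋ T.
size 1: {D}, {G}, {H}; under {D} F still reaches {T} ∋ T.
size 2: {D,G}, {D,H}, {G,H}; under {D,G} F still reaches {T} ∋ T.
F↔T cannot be blocked by any observed set — no back-door set.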